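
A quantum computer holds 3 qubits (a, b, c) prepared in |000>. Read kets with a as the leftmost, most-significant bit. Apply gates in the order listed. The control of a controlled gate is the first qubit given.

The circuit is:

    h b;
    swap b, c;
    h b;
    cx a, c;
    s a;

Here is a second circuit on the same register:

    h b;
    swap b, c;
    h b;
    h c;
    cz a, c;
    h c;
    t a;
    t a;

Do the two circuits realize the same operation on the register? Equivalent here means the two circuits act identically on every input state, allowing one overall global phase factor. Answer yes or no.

Yes — the two circuits implement the same unitary up to a global phase.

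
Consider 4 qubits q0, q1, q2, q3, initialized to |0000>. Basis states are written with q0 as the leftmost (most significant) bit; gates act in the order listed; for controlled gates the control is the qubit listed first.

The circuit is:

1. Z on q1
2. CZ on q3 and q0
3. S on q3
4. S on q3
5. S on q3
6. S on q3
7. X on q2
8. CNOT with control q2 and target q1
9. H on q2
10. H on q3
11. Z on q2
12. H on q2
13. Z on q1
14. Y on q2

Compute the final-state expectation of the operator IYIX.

The expectation value of IYIX is 0. Key observation: steps 3-6 multiply out to the identity, so the circuit reduces to the remaining gates.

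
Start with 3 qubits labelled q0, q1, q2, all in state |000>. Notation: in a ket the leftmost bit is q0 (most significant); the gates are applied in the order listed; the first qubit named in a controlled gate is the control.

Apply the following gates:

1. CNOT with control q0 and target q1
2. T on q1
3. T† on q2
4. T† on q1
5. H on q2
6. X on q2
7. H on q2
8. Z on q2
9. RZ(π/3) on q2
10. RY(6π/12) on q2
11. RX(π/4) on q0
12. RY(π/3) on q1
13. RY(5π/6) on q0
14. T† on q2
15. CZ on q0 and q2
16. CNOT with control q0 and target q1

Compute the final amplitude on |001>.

The final state's coefficient on |001> equals -3*sqrt(sqrt(2) + 2)*exp(7*I*pi/12)/16 + sqrt(6 - 3*sqrt(2))*exp(I*pi/12)/16 + 3*sqrt(2 - sqrt(2))*exp(I*pi/12)/16 + sqrt(3*sqrt(2) + 6)*exp(7*I*pi/12)/16. Key observation: the block from step 5 through step 8 cancels to the identity and can be dropped.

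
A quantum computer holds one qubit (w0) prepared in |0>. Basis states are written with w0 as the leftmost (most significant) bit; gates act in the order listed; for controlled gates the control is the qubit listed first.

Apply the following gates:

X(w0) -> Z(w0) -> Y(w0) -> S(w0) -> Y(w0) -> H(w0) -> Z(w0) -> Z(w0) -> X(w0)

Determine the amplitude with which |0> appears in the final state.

The final state's coefficient on |0> equals sqrt(2)/2.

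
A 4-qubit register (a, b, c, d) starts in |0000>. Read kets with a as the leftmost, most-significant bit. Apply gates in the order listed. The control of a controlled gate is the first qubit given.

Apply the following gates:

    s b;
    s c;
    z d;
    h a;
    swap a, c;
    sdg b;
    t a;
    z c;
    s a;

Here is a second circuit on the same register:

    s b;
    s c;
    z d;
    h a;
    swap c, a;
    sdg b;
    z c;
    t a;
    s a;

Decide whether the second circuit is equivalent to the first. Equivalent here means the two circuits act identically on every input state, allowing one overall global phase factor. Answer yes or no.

Yes, they are equivalent — the unitaries differ by at most a global phase.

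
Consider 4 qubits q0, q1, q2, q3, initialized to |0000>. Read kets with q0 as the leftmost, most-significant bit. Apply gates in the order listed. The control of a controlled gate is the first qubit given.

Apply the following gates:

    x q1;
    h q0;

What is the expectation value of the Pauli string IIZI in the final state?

In the final state, IIZI has expectation 1.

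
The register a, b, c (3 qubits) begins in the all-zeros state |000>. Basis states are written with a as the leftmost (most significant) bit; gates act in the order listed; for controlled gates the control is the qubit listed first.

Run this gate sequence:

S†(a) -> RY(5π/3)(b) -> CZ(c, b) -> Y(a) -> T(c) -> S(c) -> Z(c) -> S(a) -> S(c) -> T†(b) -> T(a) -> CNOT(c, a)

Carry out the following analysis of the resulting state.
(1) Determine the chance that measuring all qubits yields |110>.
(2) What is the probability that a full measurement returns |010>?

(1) Outcome |110> occurs with probability 1/4.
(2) Outcome |010> occurs with probability 0.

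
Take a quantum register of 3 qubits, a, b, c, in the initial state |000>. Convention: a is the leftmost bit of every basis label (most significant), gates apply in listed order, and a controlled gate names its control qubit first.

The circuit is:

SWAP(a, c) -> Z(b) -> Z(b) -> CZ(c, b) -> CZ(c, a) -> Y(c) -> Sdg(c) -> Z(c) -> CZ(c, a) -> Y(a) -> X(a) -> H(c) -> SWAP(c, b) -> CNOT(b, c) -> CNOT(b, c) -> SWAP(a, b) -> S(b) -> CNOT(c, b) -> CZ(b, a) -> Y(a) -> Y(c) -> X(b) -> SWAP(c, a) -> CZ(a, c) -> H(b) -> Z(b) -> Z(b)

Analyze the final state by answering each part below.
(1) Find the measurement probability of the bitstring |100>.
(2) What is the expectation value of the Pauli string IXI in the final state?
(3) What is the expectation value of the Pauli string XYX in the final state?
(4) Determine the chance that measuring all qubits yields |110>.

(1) The probability of measuring |100> is 1/4. Key observation: gates 14-15 undo each other exactly, leaving only the rest of the circuit to track.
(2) The expectation value of IXI is -1.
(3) The observable XYX averages to 0.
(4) The probability of measuring |110> is 1/4.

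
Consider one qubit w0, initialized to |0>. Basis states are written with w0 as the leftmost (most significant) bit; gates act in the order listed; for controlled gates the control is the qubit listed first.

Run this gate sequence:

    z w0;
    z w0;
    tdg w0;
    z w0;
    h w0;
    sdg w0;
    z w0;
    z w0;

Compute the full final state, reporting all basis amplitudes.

After the circuit, the state carries amplitude sqrt(2)/2 on |0>, -sqrt(2)*I/2 on |1>.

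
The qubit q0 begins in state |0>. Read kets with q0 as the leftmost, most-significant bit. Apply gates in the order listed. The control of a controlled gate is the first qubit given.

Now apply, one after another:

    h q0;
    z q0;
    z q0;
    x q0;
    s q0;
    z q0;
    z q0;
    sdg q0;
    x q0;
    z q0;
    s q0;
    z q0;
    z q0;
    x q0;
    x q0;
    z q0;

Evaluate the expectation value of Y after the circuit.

The expectation value of Y is 1. Key observation: steps 3-10 multiply out to the identity, so the circuit reduces to the remaining gates.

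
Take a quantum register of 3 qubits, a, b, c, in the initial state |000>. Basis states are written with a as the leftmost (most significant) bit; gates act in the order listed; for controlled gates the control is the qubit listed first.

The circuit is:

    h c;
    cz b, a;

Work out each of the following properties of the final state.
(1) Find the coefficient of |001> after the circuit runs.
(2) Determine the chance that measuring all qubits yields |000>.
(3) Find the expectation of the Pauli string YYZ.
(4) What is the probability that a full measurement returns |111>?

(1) The amplitude on |001> is sqrt(2)/2.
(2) Outcome |000> occurs with probability 1/2.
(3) In the final state, YYZ has expectation 0.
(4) The probability of measuring |111> is 0.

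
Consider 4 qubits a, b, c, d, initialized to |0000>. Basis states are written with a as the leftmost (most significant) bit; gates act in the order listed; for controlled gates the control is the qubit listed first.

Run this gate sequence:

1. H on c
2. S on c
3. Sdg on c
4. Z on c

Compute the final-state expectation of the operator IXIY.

In the final state, IXIY has expectation 0. Key observation: gates 2-3 undo each other exactly, leaving only the rest of the circuit to track.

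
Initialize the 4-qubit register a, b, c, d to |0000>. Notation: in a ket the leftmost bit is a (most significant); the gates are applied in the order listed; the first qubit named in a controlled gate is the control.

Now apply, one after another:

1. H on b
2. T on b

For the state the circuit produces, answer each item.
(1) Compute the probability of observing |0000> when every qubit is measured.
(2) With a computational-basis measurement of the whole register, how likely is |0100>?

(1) A full measurement returns |0000> with probability 1/2.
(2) The probability of measuring |0100> is 1/2.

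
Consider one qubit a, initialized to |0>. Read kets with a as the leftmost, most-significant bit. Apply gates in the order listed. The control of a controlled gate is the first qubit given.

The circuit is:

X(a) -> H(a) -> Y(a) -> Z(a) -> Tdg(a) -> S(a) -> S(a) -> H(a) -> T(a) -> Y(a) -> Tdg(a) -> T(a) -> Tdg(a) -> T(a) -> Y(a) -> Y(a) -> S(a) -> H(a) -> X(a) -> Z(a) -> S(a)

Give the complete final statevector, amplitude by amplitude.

The final amplitudes are sqrt(2)*(-1 + I + 2*exp(I*pi/4))/4 on |0>, sqrt(2)*(-1 + I)/4 on |1>. Key observation: steps 10-15 multiply out to the identity, so the circuit reduces to the remaining gates.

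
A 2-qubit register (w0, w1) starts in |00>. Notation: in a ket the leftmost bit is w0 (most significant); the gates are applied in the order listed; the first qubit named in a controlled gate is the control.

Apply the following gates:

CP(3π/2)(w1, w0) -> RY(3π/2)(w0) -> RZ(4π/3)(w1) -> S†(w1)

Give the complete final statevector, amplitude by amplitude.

The resulting statevector has amplitude sqrt(2)*exp(I*pi/3)/2 on |00>, 0 on |01>, -sqrt(2)*exp(I*pi/3)/2 on |10>, 0 on |11>.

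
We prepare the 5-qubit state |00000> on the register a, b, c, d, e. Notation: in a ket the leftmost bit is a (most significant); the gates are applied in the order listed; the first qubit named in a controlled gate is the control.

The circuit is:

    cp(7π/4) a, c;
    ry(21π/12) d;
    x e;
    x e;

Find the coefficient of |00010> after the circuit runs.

|00010> carries amplitude sqrt(2 - sqrt(2))/2 in the final state.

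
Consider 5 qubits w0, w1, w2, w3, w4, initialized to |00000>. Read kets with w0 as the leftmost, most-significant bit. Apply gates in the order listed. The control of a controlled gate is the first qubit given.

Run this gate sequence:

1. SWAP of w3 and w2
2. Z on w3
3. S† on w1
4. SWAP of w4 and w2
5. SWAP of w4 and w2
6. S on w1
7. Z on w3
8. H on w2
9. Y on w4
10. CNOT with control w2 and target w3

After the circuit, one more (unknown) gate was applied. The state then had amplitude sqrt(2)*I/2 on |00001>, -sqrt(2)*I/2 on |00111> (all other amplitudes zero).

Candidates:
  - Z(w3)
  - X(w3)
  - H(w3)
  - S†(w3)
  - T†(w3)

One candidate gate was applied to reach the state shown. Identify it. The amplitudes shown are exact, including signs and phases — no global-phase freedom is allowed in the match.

The unique candidate consistent with the amplitudes is Z(w3).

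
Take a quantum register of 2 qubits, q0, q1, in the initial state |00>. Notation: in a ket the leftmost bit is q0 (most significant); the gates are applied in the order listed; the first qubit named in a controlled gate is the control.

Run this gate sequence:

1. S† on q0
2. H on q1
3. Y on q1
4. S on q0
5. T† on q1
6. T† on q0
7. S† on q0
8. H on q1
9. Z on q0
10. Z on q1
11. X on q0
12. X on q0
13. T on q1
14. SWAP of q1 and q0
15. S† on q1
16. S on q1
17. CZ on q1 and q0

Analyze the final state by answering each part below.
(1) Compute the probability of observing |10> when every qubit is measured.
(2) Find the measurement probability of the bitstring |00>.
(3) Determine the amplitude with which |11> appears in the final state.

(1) The probability of measuring |10> is sqrt(2)/4 + 1/2.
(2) A full measurement returns |00> with probability 1/2 - sqrt(2)/4.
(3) The amplitude on |11> is 0.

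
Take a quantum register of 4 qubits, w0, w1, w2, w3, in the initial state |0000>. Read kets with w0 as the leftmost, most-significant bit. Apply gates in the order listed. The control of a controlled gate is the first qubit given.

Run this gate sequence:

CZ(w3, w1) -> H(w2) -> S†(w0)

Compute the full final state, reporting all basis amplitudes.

The final amplitudes are sqrt(2)/2 on |0000>, sqrt(2)/2 on |0010>, and 0 on every other basis state.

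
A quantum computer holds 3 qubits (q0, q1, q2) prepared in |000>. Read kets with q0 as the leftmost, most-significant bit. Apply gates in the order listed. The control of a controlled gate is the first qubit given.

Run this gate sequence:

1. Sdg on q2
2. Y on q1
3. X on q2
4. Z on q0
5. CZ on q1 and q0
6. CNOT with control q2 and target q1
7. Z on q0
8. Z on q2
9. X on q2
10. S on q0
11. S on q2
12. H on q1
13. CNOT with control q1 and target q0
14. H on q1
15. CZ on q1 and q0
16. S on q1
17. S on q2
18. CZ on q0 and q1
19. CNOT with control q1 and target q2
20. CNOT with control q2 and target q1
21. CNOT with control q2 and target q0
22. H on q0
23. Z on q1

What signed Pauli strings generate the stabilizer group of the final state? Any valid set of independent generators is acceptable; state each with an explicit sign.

The stabilizer group can be generated by -XIY, +ZIZ, +IZI, among other valid generating sets.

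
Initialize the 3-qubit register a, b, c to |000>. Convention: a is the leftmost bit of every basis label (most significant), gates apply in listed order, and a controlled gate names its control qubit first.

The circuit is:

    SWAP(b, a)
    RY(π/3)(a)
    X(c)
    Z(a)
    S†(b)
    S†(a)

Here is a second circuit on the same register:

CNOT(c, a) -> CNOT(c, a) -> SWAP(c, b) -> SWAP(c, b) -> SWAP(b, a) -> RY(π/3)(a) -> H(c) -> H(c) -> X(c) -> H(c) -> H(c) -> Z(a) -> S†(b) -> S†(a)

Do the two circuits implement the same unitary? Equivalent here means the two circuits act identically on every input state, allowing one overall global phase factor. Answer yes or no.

Yes, they are equivalent — the unitaries differ by at most a global phase.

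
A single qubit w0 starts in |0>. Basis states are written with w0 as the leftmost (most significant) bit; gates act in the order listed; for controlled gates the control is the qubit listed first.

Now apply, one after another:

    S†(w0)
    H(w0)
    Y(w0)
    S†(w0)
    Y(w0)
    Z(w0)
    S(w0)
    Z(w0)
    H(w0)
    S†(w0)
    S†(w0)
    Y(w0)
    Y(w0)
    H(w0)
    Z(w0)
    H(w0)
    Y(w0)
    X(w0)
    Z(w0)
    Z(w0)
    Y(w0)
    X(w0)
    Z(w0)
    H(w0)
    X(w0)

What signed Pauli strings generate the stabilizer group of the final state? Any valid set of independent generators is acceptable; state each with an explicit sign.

The final state is stabilized by the group generated by +X; other independent generating sets are equally valid.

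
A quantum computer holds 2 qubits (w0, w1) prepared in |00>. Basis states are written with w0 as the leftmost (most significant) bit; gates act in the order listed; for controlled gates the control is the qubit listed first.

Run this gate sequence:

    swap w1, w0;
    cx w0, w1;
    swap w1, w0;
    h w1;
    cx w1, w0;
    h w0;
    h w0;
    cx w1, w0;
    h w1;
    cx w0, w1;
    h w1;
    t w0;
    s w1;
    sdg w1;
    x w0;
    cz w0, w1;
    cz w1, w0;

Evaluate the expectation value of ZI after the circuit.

In the final state, ZI has expectation -1. Key observation: gates 4-9 undo each other exactly, leaving only the rest of the circuit to track.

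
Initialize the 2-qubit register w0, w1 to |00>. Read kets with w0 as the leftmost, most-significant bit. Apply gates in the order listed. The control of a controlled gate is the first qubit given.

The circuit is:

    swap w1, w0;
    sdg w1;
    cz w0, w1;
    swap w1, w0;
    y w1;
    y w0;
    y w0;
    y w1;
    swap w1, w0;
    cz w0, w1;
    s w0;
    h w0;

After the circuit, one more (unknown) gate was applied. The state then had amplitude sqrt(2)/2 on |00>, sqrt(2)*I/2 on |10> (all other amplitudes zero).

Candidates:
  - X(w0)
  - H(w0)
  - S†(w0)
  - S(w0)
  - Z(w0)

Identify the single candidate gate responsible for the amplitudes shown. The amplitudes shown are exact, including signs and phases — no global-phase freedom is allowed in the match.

It was S(w0) that produced the state shown. Key observation: the block from step 3 through step 10 cancels to the identity and can be dropped.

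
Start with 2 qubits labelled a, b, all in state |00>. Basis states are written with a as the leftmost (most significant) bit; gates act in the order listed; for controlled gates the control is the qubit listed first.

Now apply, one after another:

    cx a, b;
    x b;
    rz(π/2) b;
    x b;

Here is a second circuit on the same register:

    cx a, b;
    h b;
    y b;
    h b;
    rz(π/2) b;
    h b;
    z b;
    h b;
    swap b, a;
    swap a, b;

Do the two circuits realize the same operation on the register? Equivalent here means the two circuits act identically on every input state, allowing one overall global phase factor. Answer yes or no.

No: there is an input state on which the two circuits produce genuinely different outputs (not merely differing by a phase).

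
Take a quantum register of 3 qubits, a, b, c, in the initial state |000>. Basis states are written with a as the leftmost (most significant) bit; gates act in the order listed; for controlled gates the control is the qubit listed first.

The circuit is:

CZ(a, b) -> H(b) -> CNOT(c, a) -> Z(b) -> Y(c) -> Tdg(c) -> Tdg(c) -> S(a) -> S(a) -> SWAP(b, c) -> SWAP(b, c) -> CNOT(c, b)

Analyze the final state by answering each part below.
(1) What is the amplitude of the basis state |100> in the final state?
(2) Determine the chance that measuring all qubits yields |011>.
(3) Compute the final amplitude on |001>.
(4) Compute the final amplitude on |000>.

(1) |100> carries amplitude 0 in the final state.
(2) A full measurement returns |011> with probability 1/2.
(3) |001> carries amplitude -sqrt(2)/2 in the final state.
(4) The final state's coefficient on |000> equals 0.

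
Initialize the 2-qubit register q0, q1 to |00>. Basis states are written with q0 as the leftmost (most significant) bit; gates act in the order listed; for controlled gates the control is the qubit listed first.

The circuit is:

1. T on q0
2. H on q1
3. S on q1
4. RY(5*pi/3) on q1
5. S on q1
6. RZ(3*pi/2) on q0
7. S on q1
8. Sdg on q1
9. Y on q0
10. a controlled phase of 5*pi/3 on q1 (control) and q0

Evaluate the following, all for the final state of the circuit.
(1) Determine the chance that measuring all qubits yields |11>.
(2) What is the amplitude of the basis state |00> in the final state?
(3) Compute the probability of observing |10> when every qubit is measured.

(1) A full measurement returns |11> with probability 1/2.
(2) The final state's coefficient on |00> equals 0.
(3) The probability of measuring |10> is 1/2.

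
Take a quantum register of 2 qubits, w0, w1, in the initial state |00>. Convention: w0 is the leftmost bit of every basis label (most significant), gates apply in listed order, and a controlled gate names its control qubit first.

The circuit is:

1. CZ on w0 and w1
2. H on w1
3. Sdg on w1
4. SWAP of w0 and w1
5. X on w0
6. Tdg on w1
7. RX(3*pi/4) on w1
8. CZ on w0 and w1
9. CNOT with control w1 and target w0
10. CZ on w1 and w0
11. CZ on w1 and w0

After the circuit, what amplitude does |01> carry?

|01> carries amplitude I*sqrt(2*sqrt(2) + 4)/4 in the final state. Key observation: the block from step 10 through step 11 cancels to the identity and can be dropped.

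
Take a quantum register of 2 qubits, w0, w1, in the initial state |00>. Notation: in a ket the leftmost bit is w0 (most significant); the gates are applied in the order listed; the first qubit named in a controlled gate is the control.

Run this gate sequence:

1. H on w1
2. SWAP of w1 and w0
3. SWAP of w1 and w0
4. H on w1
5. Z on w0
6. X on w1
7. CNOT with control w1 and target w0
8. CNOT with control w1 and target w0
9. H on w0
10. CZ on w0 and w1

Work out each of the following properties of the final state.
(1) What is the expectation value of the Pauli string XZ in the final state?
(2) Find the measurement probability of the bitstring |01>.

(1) The expectation value of XZ is 1. Key observation: gates 1-4 undo each other exactly, leaving only the rest of the circuit to track.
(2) A full measurement returns |01> with probability 1/2.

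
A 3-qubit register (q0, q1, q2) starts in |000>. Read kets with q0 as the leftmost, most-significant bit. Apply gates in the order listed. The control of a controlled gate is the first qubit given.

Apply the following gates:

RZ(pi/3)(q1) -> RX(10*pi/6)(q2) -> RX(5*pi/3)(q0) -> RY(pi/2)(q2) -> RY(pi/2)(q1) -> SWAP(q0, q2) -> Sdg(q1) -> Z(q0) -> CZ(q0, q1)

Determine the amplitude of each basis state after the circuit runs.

After the circuit, the state carries amplitude (-3 + sqrt(3)*I)*exp(5*I*pi/6)/8 on |000>, (-1 - sqrt(3)*I)*exp(5*I*pi/6)/8 on |001>, (sqrt(3) + 3*I)*exp(5*I*pi/6)/8 on |010>, (-sqrt(3) + I)*exp(5*I*pi/6)/8 on |011>, -sqrt(3)/4 on |100>, (-1 + sqrt(3)*I)*exp(5*I*pi/6)/8 on |101>, (-sqrt(3) + 3*I)*exp(5*I*pi/6)/8 on |110>, 1/4 on |111>.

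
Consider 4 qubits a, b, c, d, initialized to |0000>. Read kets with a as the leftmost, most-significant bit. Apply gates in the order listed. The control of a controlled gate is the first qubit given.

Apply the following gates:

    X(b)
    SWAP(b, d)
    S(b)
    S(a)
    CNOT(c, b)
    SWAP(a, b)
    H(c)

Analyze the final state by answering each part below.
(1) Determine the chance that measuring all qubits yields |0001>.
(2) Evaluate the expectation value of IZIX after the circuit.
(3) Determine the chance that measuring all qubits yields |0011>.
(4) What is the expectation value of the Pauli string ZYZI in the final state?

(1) The probability of measuring |0001> is 1/2.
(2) The observable IZIX averages to 0.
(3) Outcome |0011> occurs with probability 1/2.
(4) The expectation value of ZYZI is 0.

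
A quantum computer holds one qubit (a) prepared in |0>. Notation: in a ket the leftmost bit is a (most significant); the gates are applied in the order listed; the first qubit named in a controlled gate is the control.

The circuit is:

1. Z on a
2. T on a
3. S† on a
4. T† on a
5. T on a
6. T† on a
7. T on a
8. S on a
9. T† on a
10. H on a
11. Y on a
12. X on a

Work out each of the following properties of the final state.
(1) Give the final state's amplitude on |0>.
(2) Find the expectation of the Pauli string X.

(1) The final state's coefficient on |0> equals sqrt(2)*I/2. Key observation: the block from step 2 through step 9 cancels to the identity and can be dropped.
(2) The observable X averages to -1.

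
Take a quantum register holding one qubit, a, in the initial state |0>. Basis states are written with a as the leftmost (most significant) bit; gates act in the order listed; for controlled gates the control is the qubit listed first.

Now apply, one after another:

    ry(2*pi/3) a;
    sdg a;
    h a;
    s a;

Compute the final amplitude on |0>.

The amplitude on |0> is sqrt(2)/4 - sqrt(6)*I/4.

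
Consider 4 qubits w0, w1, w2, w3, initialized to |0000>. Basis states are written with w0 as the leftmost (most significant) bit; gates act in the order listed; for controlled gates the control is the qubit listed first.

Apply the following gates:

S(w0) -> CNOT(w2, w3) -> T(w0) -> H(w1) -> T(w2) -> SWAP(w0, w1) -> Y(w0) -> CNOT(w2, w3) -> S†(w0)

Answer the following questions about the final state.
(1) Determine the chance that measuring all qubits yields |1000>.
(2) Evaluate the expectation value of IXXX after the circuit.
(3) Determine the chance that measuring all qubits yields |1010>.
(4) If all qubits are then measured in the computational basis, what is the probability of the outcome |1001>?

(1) The probability of measuring |1000> is 1/2.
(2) In the final state, IXXX has expectation 0.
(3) Outcome |1010> occurs with probability 0.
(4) The probability of measuring |1001> is 0.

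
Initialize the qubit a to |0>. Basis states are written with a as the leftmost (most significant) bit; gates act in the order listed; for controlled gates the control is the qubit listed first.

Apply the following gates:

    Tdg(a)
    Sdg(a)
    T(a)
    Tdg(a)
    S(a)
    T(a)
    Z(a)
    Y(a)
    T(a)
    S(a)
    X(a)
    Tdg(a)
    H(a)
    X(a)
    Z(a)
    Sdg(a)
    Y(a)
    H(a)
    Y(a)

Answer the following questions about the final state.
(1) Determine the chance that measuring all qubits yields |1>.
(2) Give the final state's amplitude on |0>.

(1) Outcome |1> occurs with probability 1/2. Key observation: steps 1-6 multiply out to the identity, so the circuit reduces to the remaining gates.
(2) |0> carries amplitude (1 + I)*exp(I*pi/4)/2 in the final state.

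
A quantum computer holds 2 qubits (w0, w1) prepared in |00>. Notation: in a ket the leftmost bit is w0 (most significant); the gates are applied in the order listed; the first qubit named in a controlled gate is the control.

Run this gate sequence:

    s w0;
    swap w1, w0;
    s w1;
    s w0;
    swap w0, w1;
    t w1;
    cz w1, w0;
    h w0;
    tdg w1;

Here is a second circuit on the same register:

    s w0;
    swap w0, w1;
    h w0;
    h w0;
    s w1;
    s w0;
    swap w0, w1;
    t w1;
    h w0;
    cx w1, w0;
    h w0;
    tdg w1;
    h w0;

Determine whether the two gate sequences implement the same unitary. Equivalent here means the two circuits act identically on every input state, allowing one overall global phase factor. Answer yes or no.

Yes: on every input state the two circuits agree up to one overall phase factor.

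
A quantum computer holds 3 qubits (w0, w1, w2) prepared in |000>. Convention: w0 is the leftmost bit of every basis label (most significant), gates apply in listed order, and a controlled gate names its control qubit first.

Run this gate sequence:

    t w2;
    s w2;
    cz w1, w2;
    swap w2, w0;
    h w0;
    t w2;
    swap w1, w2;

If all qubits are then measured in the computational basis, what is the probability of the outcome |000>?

The probability of measuring |000> is 1/2.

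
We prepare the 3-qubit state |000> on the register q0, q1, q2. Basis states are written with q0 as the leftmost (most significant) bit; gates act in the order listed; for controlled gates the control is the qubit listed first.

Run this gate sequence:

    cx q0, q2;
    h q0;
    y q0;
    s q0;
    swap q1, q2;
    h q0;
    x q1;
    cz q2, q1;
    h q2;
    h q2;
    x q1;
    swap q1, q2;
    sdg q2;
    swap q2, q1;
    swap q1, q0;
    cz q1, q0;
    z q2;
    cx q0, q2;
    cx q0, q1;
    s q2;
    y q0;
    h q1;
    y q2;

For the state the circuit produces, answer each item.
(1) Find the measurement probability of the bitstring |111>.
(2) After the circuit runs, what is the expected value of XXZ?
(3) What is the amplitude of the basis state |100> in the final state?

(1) The probability of measuring |111> is 1/2.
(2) In the final state, XXZ has expectation 0.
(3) The amplitude on |100> is 0.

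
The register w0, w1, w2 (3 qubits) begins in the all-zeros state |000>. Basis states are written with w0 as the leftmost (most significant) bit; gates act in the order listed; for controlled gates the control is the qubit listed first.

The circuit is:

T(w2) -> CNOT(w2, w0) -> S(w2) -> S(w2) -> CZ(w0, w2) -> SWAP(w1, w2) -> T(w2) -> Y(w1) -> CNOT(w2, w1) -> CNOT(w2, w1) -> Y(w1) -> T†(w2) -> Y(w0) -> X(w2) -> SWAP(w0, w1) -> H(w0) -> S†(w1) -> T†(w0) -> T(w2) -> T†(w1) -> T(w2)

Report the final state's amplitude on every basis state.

The resulting statevector has amplitude sqrt(2)*exp(I*pi/4)/2 on |011>, sqrt(2)/2 on |111>, and 0 on every other basis state. Key observation: steps 7-12 multiply out to the identity, so the circuit reduces to the remaining gates.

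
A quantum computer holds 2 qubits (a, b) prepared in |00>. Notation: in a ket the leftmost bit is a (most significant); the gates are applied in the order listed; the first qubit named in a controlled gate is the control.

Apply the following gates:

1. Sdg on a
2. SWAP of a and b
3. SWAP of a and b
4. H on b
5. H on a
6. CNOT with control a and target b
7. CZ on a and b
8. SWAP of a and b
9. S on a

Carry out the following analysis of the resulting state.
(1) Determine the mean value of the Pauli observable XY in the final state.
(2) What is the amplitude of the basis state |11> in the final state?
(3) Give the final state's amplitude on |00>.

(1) The observable XY averages to -1.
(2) The amplitude on |11> is -I/2.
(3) The amplitude on |00> is 1/2.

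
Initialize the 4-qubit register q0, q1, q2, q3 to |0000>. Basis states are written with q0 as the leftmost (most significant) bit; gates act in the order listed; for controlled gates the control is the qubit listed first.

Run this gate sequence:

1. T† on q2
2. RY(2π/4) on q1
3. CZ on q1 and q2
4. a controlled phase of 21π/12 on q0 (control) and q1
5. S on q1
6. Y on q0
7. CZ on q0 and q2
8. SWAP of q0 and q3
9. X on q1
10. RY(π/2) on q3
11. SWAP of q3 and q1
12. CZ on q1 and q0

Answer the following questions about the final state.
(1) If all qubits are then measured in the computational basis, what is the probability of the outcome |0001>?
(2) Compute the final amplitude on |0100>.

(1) The probability of measuring |0001> is 1/4.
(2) The final state's coefficient on |0100> equals -1/2.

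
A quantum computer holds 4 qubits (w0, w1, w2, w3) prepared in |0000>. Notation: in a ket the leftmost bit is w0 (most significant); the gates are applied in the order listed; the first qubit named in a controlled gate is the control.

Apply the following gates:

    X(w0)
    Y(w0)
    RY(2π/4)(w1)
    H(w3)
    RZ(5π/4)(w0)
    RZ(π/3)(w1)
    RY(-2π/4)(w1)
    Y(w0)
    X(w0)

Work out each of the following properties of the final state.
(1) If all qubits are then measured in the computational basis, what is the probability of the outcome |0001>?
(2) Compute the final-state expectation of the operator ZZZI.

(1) The probability of measuring |0001> is 3/8.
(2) The observable ZZZI averages to 1/2.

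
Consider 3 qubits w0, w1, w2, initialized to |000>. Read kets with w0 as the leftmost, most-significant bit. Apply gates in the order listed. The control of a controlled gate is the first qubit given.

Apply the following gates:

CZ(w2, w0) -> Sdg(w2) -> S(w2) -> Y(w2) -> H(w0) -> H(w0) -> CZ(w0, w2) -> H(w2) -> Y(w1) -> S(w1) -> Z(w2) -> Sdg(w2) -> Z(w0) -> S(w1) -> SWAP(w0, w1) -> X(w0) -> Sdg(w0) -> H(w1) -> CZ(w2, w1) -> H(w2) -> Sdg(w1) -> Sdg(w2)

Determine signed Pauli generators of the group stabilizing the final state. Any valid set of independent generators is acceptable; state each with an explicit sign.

The stabilizer group can be generated by +IXZ, +IZX, +ZII, among other valid generating sets.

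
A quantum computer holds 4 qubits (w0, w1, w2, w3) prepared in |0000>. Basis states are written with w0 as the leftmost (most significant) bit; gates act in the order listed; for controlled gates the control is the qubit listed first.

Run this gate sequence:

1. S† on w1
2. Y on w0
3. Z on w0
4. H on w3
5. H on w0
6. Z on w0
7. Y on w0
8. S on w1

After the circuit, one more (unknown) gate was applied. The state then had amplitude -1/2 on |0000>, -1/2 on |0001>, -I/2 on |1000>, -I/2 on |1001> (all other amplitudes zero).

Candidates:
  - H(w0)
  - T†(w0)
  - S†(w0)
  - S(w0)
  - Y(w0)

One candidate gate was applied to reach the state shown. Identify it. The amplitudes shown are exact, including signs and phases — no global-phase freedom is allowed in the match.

The unique candidate consistent with the amplitudes is S†(w0).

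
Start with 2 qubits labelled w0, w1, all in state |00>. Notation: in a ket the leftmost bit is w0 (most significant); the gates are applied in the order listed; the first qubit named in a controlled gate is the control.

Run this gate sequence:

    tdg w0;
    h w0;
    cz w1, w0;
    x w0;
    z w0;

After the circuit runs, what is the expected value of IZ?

The observable IZ averages to 1.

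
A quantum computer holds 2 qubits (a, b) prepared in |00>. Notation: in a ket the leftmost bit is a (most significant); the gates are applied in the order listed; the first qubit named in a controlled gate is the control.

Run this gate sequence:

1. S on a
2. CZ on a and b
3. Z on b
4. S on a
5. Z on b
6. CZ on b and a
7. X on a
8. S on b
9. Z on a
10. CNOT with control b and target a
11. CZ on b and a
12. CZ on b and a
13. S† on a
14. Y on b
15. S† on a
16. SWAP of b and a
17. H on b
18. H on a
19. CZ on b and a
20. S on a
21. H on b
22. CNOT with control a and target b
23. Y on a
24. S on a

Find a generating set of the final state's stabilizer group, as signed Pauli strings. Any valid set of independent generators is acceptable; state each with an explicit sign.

The final state is stabilized by the group generated by +XI, -IZ; other independent generating sets are equally valid.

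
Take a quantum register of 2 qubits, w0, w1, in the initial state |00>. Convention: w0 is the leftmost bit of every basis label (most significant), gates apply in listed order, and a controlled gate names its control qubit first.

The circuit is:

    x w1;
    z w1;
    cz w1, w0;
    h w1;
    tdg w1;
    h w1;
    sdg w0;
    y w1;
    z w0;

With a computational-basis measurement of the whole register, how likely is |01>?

The probability of measuring |01> is 1/2 - sqrt(2)/4.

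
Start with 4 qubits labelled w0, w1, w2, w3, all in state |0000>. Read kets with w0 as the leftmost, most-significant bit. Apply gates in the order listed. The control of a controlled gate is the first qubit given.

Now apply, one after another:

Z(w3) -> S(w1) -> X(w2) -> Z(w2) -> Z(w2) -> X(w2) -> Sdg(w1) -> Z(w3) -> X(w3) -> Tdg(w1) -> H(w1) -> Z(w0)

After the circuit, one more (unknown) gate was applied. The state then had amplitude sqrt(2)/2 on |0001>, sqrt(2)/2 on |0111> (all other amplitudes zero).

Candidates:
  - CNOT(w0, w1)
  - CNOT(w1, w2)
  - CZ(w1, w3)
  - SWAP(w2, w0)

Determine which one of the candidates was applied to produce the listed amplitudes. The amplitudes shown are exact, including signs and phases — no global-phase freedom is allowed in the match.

The applied gate was CNOT(w1, w2).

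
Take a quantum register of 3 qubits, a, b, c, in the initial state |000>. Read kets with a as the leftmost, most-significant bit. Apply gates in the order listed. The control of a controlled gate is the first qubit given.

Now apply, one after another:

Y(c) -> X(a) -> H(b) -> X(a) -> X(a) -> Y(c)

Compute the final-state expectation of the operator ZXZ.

The observable ZXZ averages to -1.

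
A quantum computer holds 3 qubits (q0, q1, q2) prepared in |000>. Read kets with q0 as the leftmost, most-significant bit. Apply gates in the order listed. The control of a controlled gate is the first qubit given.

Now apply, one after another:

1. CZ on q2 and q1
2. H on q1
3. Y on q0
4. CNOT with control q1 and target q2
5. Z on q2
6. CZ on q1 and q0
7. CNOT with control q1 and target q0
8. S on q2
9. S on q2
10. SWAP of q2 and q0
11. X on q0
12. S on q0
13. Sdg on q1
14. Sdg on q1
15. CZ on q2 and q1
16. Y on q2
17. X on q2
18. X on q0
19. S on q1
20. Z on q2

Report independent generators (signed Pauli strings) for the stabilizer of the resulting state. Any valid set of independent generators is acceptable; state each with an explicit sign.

The final state is stabilized by the group generated by +XXX, -ZIZ, -IZZ; other independent generating sets are equally valid.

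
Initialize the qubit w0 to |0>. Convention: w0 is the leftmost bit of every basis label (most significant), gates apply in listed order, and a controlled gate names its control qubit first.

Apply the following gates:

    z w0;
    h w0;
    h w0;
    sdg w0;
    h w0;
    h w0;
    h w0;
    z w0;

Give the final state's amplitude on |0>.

The amplitude on |0> is sqrt(2)/2.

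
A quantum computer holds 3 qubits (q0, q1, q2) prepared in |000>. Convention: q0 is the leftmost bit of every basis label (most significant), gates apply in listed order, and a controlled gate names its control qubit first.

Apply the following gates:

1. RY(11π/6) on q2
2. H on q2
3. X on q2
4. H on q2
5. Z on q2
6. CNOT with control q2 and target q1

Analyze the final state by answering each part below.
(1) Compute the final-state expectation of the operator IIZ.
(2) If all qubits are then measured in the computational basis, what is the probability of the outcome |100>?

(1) In the final state, IIZ has expectation sqrt(3)/2. Key observation: steps 2-5 multiply out to the identity, so the circuit reduces to the remaining gates.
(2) A full measurement returns |100> with probability 0.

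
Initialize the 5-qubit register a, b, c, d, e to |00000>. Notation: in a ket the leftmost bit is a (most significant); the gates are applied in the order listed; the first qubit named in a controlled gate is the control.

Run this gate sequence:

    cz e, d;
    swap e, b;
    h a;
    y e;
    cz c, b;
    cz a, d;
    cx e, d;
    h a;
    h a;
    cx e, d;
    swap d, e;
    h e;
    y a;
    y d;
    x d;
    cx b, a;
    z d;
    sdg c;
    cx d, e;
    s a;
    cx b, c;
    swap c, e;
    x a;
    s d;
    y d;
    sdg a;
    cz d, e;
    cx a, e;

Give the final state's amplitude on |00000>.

The final state's coefficient on |00000> equals 1/2. Key observation: the block from step 7 through step 10 cancels to the identity and can be dropped.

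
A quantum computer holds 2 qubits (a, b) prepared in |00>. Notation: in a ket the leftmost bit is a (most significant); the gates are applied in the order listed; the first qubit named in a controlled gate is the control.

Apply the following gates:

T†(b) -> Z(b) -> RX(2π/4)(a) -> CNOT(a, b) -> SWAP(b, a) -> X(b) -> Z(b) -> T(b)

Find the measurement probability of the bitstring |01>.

A full measurement returns |01> with probability 1/2.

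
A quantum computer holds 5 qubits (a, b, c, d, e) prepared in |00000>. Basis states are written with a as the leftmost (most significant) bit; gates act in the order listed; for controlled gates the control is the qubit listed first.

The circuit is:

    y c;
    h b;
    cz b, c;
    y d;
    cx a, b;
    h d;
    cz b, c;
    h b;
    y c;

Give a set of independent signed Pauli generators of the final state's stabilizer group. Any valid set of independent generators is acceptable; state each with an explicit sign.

One valid set of independent stabilizer generators is -IIIXI, +ZIIII, +IZIII, +IIZII, +IIIIZ (any independent generating set of the same group is equally correct).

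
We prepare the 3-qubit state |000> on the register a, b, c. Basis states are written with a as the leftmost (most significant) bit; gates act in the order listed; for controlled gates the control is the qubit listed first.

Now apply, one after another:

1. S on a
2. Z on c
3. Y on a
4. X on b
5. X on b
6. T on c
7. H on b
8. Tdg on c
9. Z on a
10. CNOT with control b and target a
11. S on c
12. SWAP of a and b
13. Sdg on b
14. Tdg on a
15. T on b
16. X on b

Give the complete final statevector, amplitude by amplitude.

After the circuit, the state carries amplitude -sqrt(2)*exp(I*pi/4)/2 on |000>, -sqrt(2)*exp(I*pi/4)/2 on |110>, and 0 on every other basis state.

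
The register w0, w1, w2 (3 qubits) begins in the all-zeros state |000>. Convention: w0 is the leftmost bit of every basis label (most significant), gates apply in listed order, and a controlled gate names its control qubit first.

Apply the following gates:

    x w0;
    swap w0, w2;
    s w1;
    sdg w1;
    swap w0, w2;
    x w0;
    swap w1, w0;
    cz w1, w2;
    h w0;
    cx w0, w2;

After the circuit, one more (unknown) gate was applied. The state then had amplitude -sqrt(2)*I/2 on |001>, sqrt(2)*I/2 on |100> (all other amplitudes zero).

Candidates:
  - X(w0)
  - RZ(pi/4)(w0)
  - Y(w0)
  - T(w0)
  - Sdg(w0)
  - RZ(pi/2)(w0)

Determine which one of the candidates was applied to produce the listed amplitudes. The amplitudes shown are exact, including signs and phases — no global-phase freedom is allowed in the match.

The unique candidate consistent with the amplitudes is Y(w0). Key observation: the block from step 1 through step 6 cancels to the identity and can be dropped.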